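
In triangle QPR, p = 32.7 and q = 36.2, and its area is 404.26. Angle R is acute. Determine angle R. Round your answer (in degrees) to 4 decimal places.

43.0802

From area = ½·q·p·sin R, we get sin R = 2·area/(q·p) ≈ 0.68302.
Taking the acute solution, ∠R ≈ 43.08°.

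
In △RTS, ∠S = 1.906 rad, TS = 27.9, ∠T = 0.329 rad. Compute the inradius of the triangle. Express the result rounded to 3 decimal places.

The third angle is ∠R = π − ∠T − ∠S = 0.907 rad.
Law of sines: SR = TS·sin T/sin R ≈ 11.448.
Law of sines: RT = TS·sin S/sin R ≈ 33.461.
Area = ½·TS·SR·sin S ≈ 150.81.
Semiperimeter s = (27.9+11.448+33.461)/2 = 36.404.
Inradius = area/s = 150.81/36.404 ≈ 4.1427.

r ≈ 4.143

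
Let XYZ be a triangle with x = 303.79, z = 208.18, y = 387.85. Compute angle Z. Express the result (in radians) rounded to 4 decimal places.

∠Z ≈ 0.5622 rad

By the law of cosines, cos Z = (x² + y² − z²) / (2·x·y) ≈ 0.84607, so ∠Z ≈ 0.562 rad.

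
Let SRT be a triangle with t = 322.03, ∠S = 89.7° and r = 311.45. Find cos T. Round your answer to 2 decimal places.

0.69

By the law of cosines, s² = r² + t² − 2·r·t·cos S = 1.9965e+05, so s ≈ 446.83.
Law of cosines again: cos T = (s² + r² − t²)/(2·s·r) ≈ 0.69325, so ∠T ≈ 46.11°.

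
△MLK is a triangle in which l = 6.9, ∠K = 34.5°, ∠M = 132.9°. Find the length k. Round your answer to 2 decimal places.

The third angle is ∠L = 180° − ∠K − ∠M = 12.60°.
Law of sines: k = l·sin K/sin L ≈ 17.916.

17.92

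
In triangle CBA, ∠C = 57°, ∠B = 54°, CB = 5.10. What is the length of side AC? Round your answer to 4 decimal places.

The third angle is ∠A = 180° − ∠C − ∠B = 69.00°.
Law of sines: AC = CB·sin B/sin A ≈ 4.4195.

4.4195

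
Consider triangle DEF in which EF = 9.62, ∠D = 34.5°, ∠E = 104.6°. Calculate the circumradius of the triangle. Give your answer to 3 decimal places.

The third angle is ∠F = 180° − ∠D − ∠E = 40.90°.
Law of sines: FD = EF·sin E/sin D ≈ 16.436.
Law of sines: DE = EF·sin F/sin D ≈ 11.12.
Circumradius = EF/(2 sin D) ≈ 8.4921.

8.492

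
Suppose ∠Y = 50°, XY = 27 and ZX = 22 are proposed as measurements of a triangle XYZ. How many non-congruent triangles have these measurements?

2

XY·sin Y = 27·sin(50°) ≈ 20.68.
Since XY sin Y < ZX < XY (20.68 < 22 < 27), two triangles exist.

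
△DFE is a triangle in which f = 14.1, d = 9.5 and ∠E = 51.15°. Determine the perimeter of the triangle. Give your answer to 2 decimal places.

34.60

By the law of cosines, e² = d² + f² − 2·d·f·cos E = 121.01, so e ≈ 11.
Semiperimeter s = (9.5+14.1+11)/2 = 17.3.
Perimeter = 9.5 + 14.1 + 11 = 34.6.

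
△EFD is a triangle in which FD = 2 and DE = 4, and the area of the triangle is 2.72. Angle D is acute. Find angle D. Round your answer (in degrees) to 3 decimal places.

42.844

From area = ½·FD·DE·sin D, we get sin D = 2·area/(FD·DE) ≈ 0.68000.
Taking the acute solution, ∠D ≈ 42.84°.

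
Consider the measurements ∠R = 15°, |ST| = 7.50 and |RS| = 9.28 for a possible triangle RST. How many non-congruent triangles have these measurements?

|RS|·sin R = 9.28·sin(15°) ≈ 2.402.
Since |RS| sin R < |ST| < |RS| (2.402 < 7.50 < 9.28), two triangles exist.

2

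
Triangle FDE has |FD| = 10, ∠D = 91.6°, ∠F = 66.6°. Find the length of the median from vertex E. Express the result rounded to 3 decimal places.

The third angle is ∠E = 180° − ∠F − ∠D = 21.80°.
Law of sines: |DE| = |FD|·sin F/sin E ≈ 24.713.
Law of sines: |EF| = |FD|·sin D/sin E ≈ 26.917.
Median from E: ½√(2·|DE|² + 2·|EF|² − |FD|²) ≈ 25.35.

m_E ≈ 25.350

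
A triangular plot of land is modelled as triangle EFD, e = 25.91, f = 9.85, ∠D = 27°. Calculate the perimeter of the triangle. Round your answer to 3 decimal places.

By the law of cosines, d² = e² + f² − 2·e·f·cos D = 313.56, so d ≈ 17.708.
Semiperimeter s = (25.91+9.85+17.708)/2 = 26.734.
Perimeter = 25.91 + 9.85 + 17.708 = 53.468.

perimeter ≈ 53.468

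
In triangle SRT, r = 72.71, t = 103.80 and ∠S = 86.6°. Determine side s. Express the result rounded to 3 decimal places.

By the law of cosines, s² = r² + t² − 2·r·t·cos S = 15166, so s ≈ 123.15.

123.150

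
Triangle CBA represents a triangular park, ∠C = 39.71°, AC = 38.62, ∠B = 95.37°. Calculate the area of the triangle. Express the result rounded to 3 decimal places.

337.922

The third angle is ∠A = 180° − ∠C − ∠B = 44.92°.
Law of sines: BA = AC·sin C/sin B ≈ 24.783.
Law of sines: CB = AC·sin A/sin B ≈ 27.391.
Area = ½·AC·BA·sin A ≈ 337.92.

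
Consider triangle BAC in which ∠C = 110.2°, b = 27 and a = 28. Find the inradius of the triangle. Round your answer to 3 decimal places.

r ≈ 7.087

By the law of cosines, c² = b² + a² − 2·b·a·cos C = 2035.1, so c ≈ 45.112.
Area = ½·b·a·sin C ≈ 354.75.
Semiperimeter s = (27+28+45.112)/2 = 50.056.
Inradius = area/s = 354.75/50.056 ≈ 7.0871.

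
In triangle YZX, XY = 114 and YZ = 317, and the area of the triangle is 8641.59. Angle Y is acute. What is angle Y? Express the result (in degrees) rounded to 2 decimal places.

∠Y ≈ 28.57°

From area = ½·XY·YZ·sin Y, we get sin Y = 2·area/(XY·YZ) ≈ 0.47826.
Taking the acute solution, ∠Y ≈ 28.57°.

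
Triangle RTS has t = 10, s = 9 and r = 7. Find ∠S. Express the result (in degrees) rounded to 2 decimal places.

∠S ≈ 60.94°

By the law of cosines, cos S = (r² + t² − s²) / (2·r·t) ≈ 0.48571, so ∠S ≈ 60.94°.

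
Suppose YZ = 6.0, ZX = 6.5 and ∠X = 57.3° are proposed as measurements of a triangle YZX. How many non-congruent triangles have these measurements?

ZX·sin X = 6.5·sin(57.3°) ≈ 5.47.
Since ZX sin X < YZ < ZX (5.47 < 6.0 < 6.5), two triangles exist.

2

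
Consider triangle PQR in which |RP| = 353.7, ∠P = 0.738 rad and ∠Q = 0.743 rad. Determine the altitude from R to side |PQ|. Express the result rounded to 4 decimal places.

The third angle is ∠R = π − ∠P − ∠Q = 1.661 rad.
Law of sines: |QR| = |RP|·sin P/sin Q ≈ 351.77.
Law of sines: |PQ| = |RP|·sin R/sin Q ≈ 520.73.
Area = ½·|RP|·|QR|·sin R ≈ 61960.
The altitude from R has length 2·area/|PQ| ≈ 237.97.

237.9728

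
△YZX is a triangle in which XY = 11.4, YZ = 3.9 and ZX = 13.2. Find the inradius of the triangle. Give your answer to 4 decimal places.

Semiperimeter s = (13.2 + 11.4 + 3.9)/2 = 14.25.
Heron's formula: area = √(14.25·1.05·2.85·10.35) ≈ 21.008.
Inradius = area/s = 21.008/14.25 ≈ 1.4743.

1.4743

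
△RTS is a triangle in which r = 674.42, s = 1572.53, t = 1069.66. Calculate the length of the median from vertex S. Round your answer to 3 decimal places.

425.787

Median from S: ½√(2·r² + 2·t² − s²) ≈ 425.79.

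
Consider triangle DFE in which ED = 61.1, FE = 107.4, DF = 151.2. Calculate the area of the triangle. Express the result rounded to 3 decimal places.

Semiperimeter s = (107.4 + 61.1 + 151.2)/2 = 159.85.
Heron's formula: area = √(159.85·52.45·98.75·8.65) ≈ 2676.1.

2676.121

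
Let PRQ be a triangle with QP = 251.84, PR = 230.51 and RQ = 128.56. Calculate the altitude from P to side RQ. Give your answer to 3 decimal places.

Semiperimeter s = (128.56 + 251.84 + 230.51)/2 = 305.45.
Heron's formula: area = √(305.45·176.89·53.615·74.945) ≈ 14735.
The altitude from P has length 2·area/RQ ≈ 229.23.

h_P ≈ 229.229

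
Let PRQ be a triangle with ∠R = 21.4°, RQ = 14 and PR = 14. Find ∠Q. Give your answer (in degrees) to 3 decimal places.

By the law of cosines, QP² = PR² + RQ² − 2·PR·RQ·cos R = 27.026, so QP ≈ 5.1987.
Law of cosines again: cos Q = (RQ² + QP² − PR²)/(2·RQ·QP) ≈ 0.18567, so ∠Q ≈ 79.30°.

79.300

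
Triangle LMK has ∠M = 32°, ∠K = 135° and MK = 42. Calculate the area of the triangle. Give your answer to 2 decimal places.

The third angle is ∠L = 180° − ∠M − ∠K = 13.00°.
Law of sines: KL = MK·sin M/sin L ≈ 98.94.
Law of sines: LM = MK·sin K/sin L ≈ 132.02.
Area = ½·MK·KL·sin K ≈ 1469.2.

area ≈ 1469.18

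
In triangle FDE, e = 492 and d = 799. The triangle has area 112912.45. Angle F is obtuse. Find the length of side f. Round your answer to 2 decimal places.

1234.51

From area = ½·d·e·sin F, we get sin F = 2·area/(d·e) ≈ 0.57446.
Taking the obtuse solution, ∠F ≈ 144.94°.
Law of cosines then gives f ≈ 1234.5.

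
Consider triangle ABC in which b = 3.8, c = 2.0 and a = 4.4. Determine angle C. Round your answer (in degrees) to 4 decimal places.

26.9821

By the law of cosines, cos C = (a² + b² − c²) / (2·a·b) ≈ 0.89115, so ∠C ≈ 26.98°.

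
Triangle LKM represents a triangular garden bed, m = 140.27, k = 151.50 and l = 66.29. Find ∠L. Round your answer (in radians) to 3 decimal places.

By the law of cosines, cos L = (k² + m² − l²) / (2·k·m) ≈ 0.89957, so ∠L ≈ 0.4520 rad.

0.452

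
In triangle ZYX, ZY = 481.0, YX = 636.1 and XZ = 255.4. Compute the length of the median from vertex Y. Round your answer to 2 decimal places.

m_Y ≈ 549.26

Median from Y: ½√(2·ZY² + 2·YX² − XZ²) ≈ 549.26.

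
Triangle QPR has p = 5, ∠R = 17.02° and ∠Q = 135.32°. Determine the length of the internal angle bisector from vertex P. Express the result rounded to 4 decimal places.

The third angle is ∠P = 180° − ∠R − ∠Q = 27.66°.
Law of sines: q = p·sin Q/sin P ≈ 7.5734.
Law of sines: r = p·sin R/sin P ≈ 3.1526.
The bisector from P has length 2·r·q·cos(∠P/2)/(r+q) ≈ 4.3229.

4.3229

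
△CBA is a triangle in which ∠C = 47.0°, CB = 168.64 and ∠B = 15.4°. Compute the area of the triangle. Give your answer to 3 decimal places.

The third angle is ∠A = 180° − ∠C − ∠B = 117.60°.
Law of sines: BA = CB·sin C/sin A ≈ 139.17.
Law of sines: AC = CB·sin B/sin A ≈ 50.534.
Area = ½·CB·BA·sin B ≈ 3116.3.

area ≈ 3116.316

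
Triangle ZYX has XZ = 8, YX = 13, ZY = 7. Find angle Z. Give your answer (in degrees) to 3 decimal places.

∠Z ≈ 120.000°

By the law of cosines, cos Z = (XZ² + ZY² − YX²) / (2·XZ·ZY) ≈ -0.50000, so ∠Z ≈ 120.00°.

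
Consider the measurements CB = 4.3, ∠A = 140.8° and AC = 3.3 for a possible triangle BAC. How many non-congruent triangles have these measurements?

1

AC·sin A = 3.3·sin(140.8°) ≈ 2.086.
Since ∠A is not acute, a triangle exists only if CB > AC; here CB > AC, so there is exactly one triangle.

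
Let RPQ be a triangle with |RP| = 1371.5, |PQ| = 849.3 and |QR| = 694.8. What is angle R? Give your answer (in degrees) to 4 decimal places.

By the law of cosines, cos R = (|QR|² + |RP|² − |PQ|²) / (2·|QR|·|RP|) ≈ 0.86180, so ∠R ≈ 30.48°.

∠R ≈ 30.4808°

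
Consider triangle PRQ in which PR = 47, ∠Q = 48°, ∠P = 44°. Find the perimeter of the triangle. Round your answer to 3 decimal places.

The third angle is ∠R = 180° − ∠Q − ∠P = 88.00°.
Law of sines: RQ = PR·sin P/sin Q ≈ 43.933.
Law of sines: QP = PR·sin R/sin Q ≈ 63.206.
Semiperimeter s = (43.933+63.206+47)/2 = 77.07.
Perimeter = 43.933 + 63.206 + 47 = 154.14.

perimeter ≈ 154.140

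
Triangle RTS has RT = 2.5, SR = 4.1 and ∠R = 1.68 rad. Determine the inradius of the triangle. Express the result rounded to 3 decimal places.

By the law of cosines, TS² = SR² + RT² − 2·SR·RT·cos R = 25.294, so TS ≈ 5.0293.
Area = ½·SR·RT·sin R ≈ 5.0945.
Semiperimeter s = (5.0293+4.1+2.5)/2 = 5.8147.
Inradius = area/s = 5.0945/5.8147 ≈ 0.87614.

r ≈ 0.876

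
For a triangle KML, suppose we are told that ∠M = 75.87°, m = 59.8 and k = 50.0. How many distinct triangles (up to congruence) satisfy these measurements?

1

k·sin M = 50.0·sin(75.87°) ≈ 48.49.
Since m ≥ k, exactly one triangle exists.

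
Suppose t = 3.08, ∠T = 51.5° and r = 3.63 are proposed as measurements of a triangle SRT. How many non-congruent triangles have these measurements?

2

r·sin T = 3.63·sin(51.5°) ≈ 2.841.
Since r sin T < t < r (2.841 < 3.08 < 3.63), two triangles exist.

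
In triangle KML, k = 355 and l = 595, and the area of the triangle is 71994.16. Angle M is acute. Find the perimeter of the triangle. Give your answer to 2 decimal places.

From area = ½·l·k·sin M, we get sin M = 2·area/(l·k) ≈ 0.68168.
Taking the acute solution, ∠M ≈ 42.98°.
Law of cosines then gives m ≈ 413.48.
Perimeter = 355 + 413.48 + 595 = 1363.5.

1363.48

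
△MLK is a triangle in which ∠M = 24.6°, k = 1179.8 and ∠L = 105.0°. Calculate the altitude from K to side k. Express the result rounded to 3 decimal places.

The third angle is ∠K = 180° − ∠M − ∠L = 50.40°.
Law of sines: m = k·sin M/sin K ≈ 637.4.
Law of sines: l = k·sin L/sin K ≈ 1479.
Area = ½·k·m·sin L ≈ 3.6319e+05.
The altitude from K has length 2·area/k ≈ 615.68.

h_K ≈ 615.685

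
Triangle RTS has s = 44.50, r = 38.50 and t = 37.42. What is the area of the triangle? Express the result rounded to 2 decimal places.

Semiperimeter p = (38.5 + 37.42 + 44.5)/2 = 60.21.
Heron's formula: area = √(60.21·21.71·22.79·15.71) ≈ 684.11.

684.11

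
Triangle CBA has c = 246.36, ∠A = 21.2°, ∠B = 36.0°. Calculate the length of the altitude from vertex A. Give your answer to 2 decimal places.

144.81

The third angle is ∠C = 180° − ∠B − ∠A = 122.80°.
Law of sines: b = c·sin B/sin C ≈ 172.27.
Law of sines: a = c·sin A/sin C ≈ 105.99.
Area = ½·c·b·sin A ≈ 7673.9.
The altitude from A has length 2·area/a ≈ 144.81.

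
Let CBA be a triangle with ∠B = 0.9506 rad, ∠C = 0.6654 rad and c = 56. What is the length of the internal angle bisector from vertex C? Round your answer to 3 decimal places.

t_C ≈ 76.895

The third angle is ∠A = π − ∠C − ∠B = 1.5256 rad.
Law of sines: b = c·sin B/sin C ≈ 73.814.
Law of sines: a = c·sin A/sin C ≈ 90.614.
The bisector from C has length 2·b·a·cos(∠C/2)/(b+a) ≈ 76.895.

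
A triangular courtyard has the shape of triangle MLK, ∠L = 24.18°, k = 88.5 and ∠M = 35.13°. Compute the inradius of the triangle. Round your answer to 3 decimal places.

The third angle is ∠K = 180° − ∠M − ∠L = 120.69°.
Law of sines: m = k·sin M/sin K ≈ 59.22.
Law of sines: l = k·sin L/sin K ≈ 42.154.
Area = ½·k·m·sin L ≈ 1073.4.
Semiperimeter s = (59.22+42.154+88.5)/2 = 94.937.
Inradius = area/s = 1073.4/94.937 ≈ 11.306.

r ≈ 11.306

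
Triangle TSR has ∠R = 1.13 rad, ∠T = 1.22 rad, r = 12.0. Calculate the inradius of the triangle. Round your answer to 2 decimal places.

The third angle is ∠S = π − ∠R − ∠T = 0.792 rad.
Law of sines: t = r·sin T/sin R ≈ 12.46.
Law of sines: s = r·sin S/sin R ≈ 9.44.
Area = ½·r·t·sin S ≈ 53.191.
Semiperimeter p = (12.46+9.44+12)/2 = 16.95.
Inradius = area/p = 53.191/16.95 ≈ 3.1381.

3.14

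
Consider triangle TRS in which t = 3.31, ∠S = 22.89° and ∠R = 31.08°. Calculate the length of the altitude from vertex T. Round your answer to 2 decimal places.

0.82

The third angle is ∠T = 180° − ∠R − ∠S = 126.03°.
Law of sines: r = t·sin R/sin T ≈ 2.1129.
Law of sines: s = t·sin S/sin T ≈ 1.592.
Area = ½·t·r·sin S ≈ 1.3602.
The altitude from T has length 2·area/t ≈ 0.82185.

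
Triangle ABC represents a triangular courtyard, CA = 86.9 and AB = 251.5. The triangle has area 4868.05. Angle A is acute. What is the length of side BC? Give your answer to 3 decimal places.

177.961

From area = ½·CA·AB·sin A, we get sin A = 2·area/(CA·AB) ≈ 0.44548.
Taking the acute solution, ∠A ≈ 26.45°.
Law of cosines then gives BC ≈ 177.96.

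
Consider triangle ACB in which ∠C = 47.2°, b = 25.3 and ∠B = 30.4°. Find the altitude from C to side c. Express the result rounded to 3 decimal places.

The third angle is ∠A = 180° − ∠C − ∠B = 102.40°.
Law of sines: a = b·sin A/sin B ≈ 48.83.
Law of sines: c = b·sin C/sin B ≈ 36.684.
Area = ½·b·a·sin C ≈ 453.23.
The altitude from C has length 2·area/c ≈ 24.71.

24.710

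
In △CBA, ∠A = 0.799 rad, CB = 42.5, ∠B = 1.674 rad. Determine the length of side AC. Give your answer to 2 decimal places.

The third angle is ∠C = π − ∠B − ∠A = 0.669 rad.
Law of sines: AC = CB·sin B/sin A ≈ 58.987.

58.99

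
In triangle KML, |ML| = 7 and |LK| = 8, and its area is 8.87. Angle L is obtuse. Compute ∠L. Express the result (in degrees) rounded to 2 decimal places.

∠L ≈ 161.53°

From area = ½·|ML|·|LK|·sin L, we get sin L = 2·area/(|ML|·|LK|) ≈ 0.31679.
Taking the obtuse solution, ∠L ≈ 161.53°.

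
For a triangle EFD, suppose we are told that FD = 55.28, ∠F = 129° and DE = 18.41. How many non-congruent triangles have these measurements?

0

FD·sin F = 55.28·sin(129°) ≈ 42.96.
Since ∠F is not acute, a triangle exists only if DE > FD; here DE ≤ FD, so there is no triangle.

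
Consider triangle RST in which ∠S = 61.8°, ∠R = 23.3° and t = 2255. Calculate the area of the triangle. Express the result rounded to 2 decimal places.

area ≈ 889559.79

The third angle is ∠T = 180° − ∠R − ∠S = 94.90°.
Law of sines: r = t·sin R/sin T ≈ 895.23.
Law of sines: s = t·sin S/sin T ≈ 1994.6.
Area = ½·t·r·sin S ≈ 8.8956e+05.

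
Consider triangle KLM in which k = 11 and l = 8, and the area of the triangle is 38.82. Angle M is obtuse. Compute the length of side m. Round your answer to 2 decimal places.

From area = ½·k·l·sin M, we get sin M = 2·area/(k·l) ≈ 0.88227.
Taking the obtuse solution, ∠M ≈ 2.061 rad.
Law of cosines then gives m ≈ 16.366.

16.37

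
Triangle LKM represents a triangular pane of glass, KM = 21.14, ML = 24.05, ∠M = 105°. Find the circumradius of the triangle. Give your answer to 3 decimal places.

By the law of cosines, LK² = KM² + ML² − 2·KM·ML·cos M = 1288.5, so LK ≈ 35.895.
Area = ½·KM·ML·sin M ≈ 245.55.
Circumradius = LK/(2 sin M) ≈ 18.581.

R ≈ 18.581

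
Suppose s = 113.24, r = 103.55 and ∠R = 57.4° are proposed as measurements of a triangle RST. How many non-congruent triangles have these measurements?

s·sin R = 113.24·sin(57.4°) ≈ 95.4.
Since s sin R < r < s (95.4 < 103.55 < 113.24), two triangles exist.

2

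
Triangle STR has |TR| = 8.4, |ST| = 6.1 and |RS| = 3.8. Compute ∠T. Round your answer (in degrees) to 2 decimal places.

By the law of cosines, cos T = (|ST|² + |TR|² − |RS|²) / (2·|ST|·|TR|) ≈ 0.91071, so ∠T ≈ 24.40°.

24.40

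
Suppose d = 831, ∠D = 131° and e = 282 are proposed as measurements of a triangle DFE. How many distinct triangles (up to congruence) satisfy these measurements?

1

e·sin D = 282·sin(131°) ≈ 212.8.
Since ∠D is not acute, a triangle exists only if d > e; here d > e, so there is exactly one triangle.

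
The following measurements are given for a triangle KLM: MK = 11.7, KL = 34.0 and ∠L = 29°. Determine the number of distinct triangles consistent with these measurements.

KL·sin L = 34.0·sin(29°) ≈ 16.48.
Since MK = 11.7 < 16.48 = KL sin L, no triangle exists.

0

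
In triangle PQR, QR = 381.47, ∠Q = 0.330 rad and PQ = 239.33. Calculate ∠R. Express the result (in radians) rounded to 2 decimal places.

By the law of cosines, RP² = PQ² + QR² − 2·PQ·QR·cos Q = 30056, so RP ≈ 173.37.
Law of cosines again: cos R = (QR² + RP² − PQ²)/(2·QR·RP) ≈ 0.89437, so ∠R ≈ 0.464 rad.

0.46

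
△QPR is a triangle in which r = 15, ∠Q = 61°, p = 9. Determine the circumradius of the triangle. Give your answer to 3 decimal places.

By the law of cosines, q² = p² + r² − 2·p·r·cos Q = 175.1, so q ≈ 13.233.
Area = ½·p·r·sin Q ≈ 59.037.
Circumradius = q/(2 sin Q) ≈ 7.5648.

7.565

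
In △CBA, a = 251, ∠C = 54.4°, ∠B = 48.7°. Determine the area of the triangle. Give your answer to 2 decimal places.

area ≈ 19756.33

The third angle is ∠A = 180° − ∠C − ∠B = 76.90°.
Law of sines: c = a·sin C/sin A ≈ 209.54.
Law of sines: b = a·sin B/sin A ≈ 193.61.
Area = ½·a·c·sin B ≈ 19756.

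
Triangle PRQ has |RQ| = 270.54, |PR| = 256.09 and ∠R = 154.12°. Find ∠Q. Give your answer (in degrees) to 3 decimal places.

By the law of cosines, |QP|² = |PR|² + |RQ|² − 2·|PR|·|RQ|·cos R = 2.6344e+05, so |QP| ≈ 513.27.
Law of cosines again: cos Q = (|RQ|² + |QP|² − |PR|²)/(2·|RQ|·|QP|) ≈ 0.97600, so ∠Q ≈ 12.58°.

∠Q ≈ 12.579°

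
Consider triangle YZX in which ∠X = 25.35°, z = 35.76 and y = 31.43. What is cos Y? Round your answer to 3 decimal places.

By the law of cosines, x² = y² + z² − 2·y·z·cos X = 235.2, so x ≈ 15.336.
Law of cosines again: cos Y = (z² + x² − y²)/(2·z·x) ≈ 0.47968, so ∠Y ≈ 61.34°.

cos Y ≈ 0.480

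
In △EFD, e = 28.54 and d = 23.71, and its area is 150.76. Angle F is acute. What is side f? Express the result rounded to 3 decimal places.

From area = ½·d·e·sin F, we get sin F = 2·area/(d·e) ≈ 0.44559.
Taking the acute solution, ∠F ≈ 26.46°.
Law of cosines then gives f ≈ 12.849.

12.849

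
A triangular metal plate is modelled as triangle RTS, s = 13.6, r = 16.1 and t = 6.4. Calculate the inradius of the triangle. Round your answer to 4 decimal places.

2.3666

Semiperimeter p = (16.1 + 6.4 + 13.6)/2 = 18.05.
Heron's formula: area = √(18.05·1.95·11.65·4.45) ≈ 42.717.
Inradius = area/p = 42.717/18.05 ≈ 2.3666.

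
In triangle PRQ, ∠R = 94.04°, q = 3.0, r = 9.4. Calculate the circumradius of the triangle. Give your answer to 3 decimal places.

Law of sines: sin Q = q·sin R/r ≈ 0.31836.
Since r ≥ q, only the acute value applies: ∠Q ≈ 18.56°.
Then ∠P = 180° − ∠R − ∠Q ≈ 67.40°.
Law of sines gives p = r·sin P/sin R ≈ 8.6996.
Circumradius = r/(2 sin R) ≈ 4.7117.

4.712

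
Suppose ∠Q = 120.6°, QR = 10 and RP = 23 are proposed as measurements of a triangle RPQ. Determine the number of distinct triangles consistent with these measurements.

1

QR·sin Q = 10·sin(120.6°) ≈ 8.607.
Since ∠Q is not acute, a triangle exists only if RP > QR; here RP > QR, so there is exactly one triangle.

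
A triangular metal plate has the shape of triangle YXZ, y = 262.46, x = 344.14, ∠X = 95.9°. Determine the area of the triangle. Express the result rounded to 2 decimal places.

Law of sines: sin Y = y·sin X/x ≈ 0.75861.
Since x ≥ y, only the acute value applies: ∠Y ≈ 49.34°.
Then ∠Z = 180° − ∠X − ∠Y ≈ 34.76°.
Law of sines gives z = x·sin Z/sin X ≈ 197.24.
Area = ½·x·y·sin Z ≈ 25747.

area ≈ 25746.93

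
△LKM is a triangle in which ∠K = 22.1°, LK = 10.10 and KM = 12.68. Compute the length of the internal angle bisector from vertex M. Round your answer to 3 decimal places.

By the law of cosines, ML² = LK² + KM² − 2·LK·KM·cos K = 25.475, so ML ≈ 5.0473.
Law of cosines again: cos M = (KM² + ML² − LK²)/(2·KM·ML) ≈ 0.65819, so ∠M ≈ 48.84°.
The bisector from M has length 2·KM·ML·cos(∠M/2)/(KM+ML) ≈ 6.5746.

6.575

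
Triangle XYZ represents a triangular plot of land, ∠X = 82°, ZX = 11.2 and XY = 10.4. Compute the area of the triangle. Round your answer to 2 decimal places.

Area = ½·ZX·XY·sin X ≈ 57.673.

area ≈ 57.67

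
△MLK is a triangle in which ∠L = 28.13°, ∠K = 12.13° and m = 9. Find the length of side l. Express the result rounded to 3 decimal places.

6.566

The third angle is ∠M = 180° − ∠L − ∠K = 139.74°.
Law of sines: l = m·sin L/sin M ≈ 6.5659.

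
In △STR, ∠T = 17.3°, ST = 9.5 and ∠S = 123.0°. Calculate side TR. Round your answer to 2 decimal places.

The third angle is ∠R = 180° − ∠S − ∠T = 39.70°.
Law of sines: TR = ST·sin S/sin R ≈ 12.473.

12.47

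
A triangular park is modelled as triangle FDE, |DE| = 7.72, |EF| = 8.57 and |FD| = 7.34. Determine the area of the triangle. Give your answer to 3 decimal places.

area ≈ 26.506

Semiperimeter s = (7.72 + 8.57 + 7.34)/2 = 11.815.
Heron's formula: area = √(11.815·4.095·3.245·4.475) ≈ 26.506.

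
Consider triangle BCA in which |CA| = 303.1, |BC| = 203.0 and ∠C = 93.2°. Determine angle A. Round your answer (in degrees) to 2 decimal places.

By the law of cosines, |AB|² = |BC|² + |CA|² − 2·|BC|·|CA|·cos C = 1.3995e+05, so |AB| ≈ 374.1.
Law of cosines again: cos A = (|CA|² + |AB|² − |BC|²)/(2·|CA|·|AB|) ≈ 0.84051, so ∠A ≈ 32.81°.

∠A ≈ 32.81°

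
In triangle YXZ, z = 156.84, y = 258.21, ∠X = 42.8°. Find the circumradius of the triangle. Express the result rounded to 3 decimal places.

R ≈ 131.317

By the law of cosines, x² = z² + y² − 2·z·y·cos X = 31843, so x ≈ 178.44.
Area = ½·z·y·sin X ≈ 13758.
Circumradius = x/(2 sin X) ≈ 131.32.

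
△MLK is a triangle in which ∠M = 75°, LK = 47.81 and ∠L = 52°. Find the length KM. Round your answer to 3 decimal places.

39.004

The third angle is ∠K = 180° − ∠M − ∠L = 53.00°.
Law of sines: KM = LK·sin L/sin M ≈ 39.004.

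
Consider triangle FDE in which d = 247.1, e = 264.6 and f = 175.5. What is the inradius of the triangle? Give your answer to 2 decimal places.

Semiperimeter s = (175.5 + 247.1 + 264.6)/2 = 343.6.
Heron's formula: area = √(343.6·168.1·96.5·79) ≈ 20984.
Inradius = area/s = 20984/343.6 ≈ 61.071.

r ≈ 61.07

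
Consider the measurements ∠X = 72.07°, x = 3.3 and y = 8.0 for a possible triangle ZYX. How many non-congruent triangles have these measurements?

y·sin X = 8.0·sin(72.07°) ≈ 7.611.
Since x = 3.3 < 7.611 = y sin X, no triangle exists.

0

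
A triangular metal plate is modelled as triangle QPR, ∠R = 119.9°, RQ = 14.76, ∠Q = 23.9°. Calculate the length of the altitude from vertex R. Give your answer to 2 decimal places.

The third angle is ∠P = 180° − ∠R − ∠Q = 36.20°.
Law of sines: PR = RQ·sin Q/sin P ≈ 10.125.
Law of sines: QP = RQ·sin R/sin P ≈ 21.665.
Area = ½·RQ·PR·sin R ≈ 64.777.
The altitude from R has length 2·area/QP ≈ 5.9799.

5.98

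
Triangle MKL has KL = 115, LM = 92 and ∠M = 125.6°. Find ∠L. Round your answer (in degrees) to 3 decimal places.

13.822

Law of sines: sin K = LM·sin M/KL ≈ 0.65048.
Since KL ≥ LM, only the acute value applies: ∠K ≈ 40.58°.
Then ∠L = 180° − ∠M − ∠K ≈ 13.82°.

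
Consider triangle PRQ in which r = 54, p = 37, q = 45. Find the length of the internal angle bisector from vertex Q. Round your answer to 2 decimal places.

By the law of cosines, cos Q = (p² + r² − q²) / (2·p·r) ≈ 0.56557, so ∠Q ≈ 55.56°.
The bisector from Q has length 2·p·r·cos(∠Q/2)/(p+r) ≈ 38.851.

t_Q ≈ 38.85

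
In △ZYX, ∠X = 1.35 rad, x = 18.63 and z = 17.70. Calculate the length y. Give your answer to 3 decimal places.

10.863

Law of sines: sin Z = z·sin X/x ≈ 0.92702.
Since x ≥ z, only the acute value applies: ∠Z ≈ 1.186 rad.
Then ∠Y = π − ∠X − ∠Z ≈ 0.605 rad.
Law of sines gives y = x·sin Y/sin X ≈ 10.863.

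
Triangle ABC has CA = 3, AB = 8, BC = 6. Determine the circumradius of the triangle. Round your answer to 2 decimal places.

4.71

By the law of cosines, cos A = (CA² + AB² − BC²) / (2·CA·AB) ≈ 0.77083, so ∠A ≈ 39.57°.
Circumradius = BC/(2 sin A) ≈ 4.7093.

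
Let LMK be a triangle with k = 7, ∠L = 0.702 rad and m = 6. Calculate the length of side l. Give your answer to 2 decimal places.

By the law of cosines, l² = m² + k² − 2·m·k·cos L = 20.862, so l ≈ 4.5675.

4.57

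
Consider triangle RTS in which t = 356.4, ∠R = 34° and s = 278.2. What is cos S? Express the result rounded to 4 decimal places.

By the law of cosines, r² = t² + s² − 2·t·s·cos R = 40017, so r ≈ 200.04.
Law of cosines again: cos S = (r² + t² − s²)/(2·r·t) ≈ 0.62867, so ∠S ≈ 51.05°.

cos S ≈ 0.6287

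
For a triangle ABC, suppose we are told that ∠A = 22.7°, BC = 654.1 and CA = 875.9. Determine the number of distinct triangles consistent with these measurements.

CA·sin A = 875.9·sin(22.7°) ≈ 338.
Since CA sin A < BC < CA (338 < 654.1 < 875.9), two triangles exist.

2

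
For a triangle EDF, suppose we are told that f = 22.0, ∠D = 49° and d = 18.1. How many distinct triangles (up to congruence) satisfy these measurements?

2

f·sin D = 22.0·sin(49°) ≈ 16.6.
Since f sin D < d < f (16.6 < 18.1 < 22.0), two triangles exist.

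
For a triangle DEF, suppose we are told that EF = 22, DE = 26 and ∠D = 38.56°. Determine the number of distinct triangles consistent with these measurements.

2

DE·sin D = 26·sin(38.56°) ≈ 16.21.
Since DE sin D < EF < DE (16.21 < 22 < 26), two triangles exist.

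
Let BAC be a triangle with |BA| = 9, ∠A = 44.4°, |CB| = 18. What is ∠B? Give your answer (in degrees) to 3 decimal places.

115.123

Law of sines: sin C = |BA|·sin A/|CB| ≈ 0.34983.
Since |CB| ≥ |BA|, only the acute value applies: ∠C ≈ 20.48°.
Then ∠B = 180° − ∠A − ∠C ≈ 115.12°.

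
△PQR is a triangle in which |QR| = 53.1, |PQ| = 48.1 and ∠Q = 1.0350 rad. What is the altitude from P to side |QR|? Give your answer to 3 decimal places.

h_P ≈ 41.359

By the law of cosines, |RP|² = |PQ|² + |QR|² − 2·|PQ|·|QR|·cos Q = 2525.3, so |RP| ≈ 50.253.
Area = ½·|PQ|·|QR|·sin Q ≈ 1098.1.
The altitude from P has length 2·area/|QR| ≈ 41.359.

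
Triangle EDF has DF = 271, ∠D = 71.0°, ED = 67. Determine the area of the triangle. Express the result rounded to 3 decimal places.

Area = ½·ED·DF·sin D ≈ 8583.9.

8583.890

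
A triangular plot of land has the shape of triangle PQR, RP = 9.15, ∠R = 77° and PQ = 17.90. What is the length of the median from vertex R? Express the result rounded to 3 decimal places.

m_R ≈ 10.784

Law of sines: sin Q = RP·sin R/PQ ≈ 0.49807.
Since PQ ≥ RP, only the acute value applies: ∠Q ≈ 29.87°.
Then ∠P = 180° − ∠R − ∠Q ≈ 73.13°.
Law of sines gives QR = PQ·sin P/sin R ≈ 17.58.
Median from R: ½√(2·QR² + 2·RP² − PQ²) ≈ 10.784.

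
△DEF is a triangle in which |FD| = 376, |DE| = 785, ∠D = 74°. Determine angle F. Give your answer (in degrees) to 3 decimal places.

78.056

By the law of cosines, |EF|² = |FD|² + |DE|² − 2·|FD|·|DE|·cos D = 5.9489e+05, so |EF| ≈ 771.29.
Law of cosines again: cos F = (|EF|² + |FD|² − |DE|²)/(2·|EF|·|FD|) ≈ 0.20696, so ∠F ≈ 78.06°.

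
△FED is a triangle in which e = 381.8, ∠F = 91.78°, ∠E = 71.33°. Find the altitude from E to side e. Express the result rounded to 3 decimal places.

The third angle is ∠D = 180° − ∠F − ∠E = 16.89°.
Law of sines: f = e·sin F/sin E ≈ 402.81.
Law of sines: d = e·sin D/sin E ≈ 117.09.
Area = ½·e·f·sin D ≈ 22341.
The altitude from E has length 2·area/e ≈ 117.03.

h_E ≈ 117.031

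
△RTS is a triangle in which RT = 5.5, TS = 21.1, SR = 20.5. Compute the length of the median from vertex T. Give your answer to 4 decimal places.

Median from T: ½√(2·RT² + 2·TS² − SR²) ≈ 11.518.

m_T ≈ 11.5181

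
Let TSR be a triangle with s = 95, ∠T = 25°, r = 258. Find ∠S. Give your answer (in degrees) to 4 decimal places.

13.1462

By the law of cosines, t² = s² + r² − 2·s·r·cos T = 31162, so t ≈ 176.53.
Law of cosines again: cos S = (r² + t² − s²)/(2·r·t) ≈ 0.97379, so ∠S ≈ 13.15°.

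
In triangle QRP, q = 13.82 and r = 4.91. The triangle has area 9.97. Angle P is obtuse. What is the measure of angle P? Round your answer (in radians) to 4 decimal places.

From area = ½·q·r·sin P, we get sin P = 2·area/(q·r) ≈ 0.29386.
Taking the obtuse solution, ∠P ≈ 2.843 rad.

∠P ≈ 2.8433 rad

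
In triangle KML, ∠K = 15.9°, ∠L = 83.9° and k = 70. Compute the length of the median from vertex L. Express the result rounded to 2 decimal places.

134.20

The third angle is ∠M = 180° − ∠L − ∠K = 80.20°.
Law of sines: m = k·sin M/sin K ≈ 251.78.
Law of sines: l = k·sin L/sin K ≈ 254.07.
Median from L: ½√(2·k² + 2·m² − l²) ≈ 134.2.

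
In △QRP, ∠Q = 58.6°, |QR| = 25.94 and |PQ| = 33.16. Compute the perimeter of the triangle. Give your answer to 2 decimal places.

perimeter ≈ 88.70

By the law of cosines, |RP|² = |PQ|² + |QR|² − 2·|PQ|·|QR|·cos Q = 876.16, so |RP| ≈ 29.6.
Semiperimeter s = (29.6+33.16+25.94)/2 = 44.35.
Perimeter = 29.6 + 33.16 + 25.94 = 88.7.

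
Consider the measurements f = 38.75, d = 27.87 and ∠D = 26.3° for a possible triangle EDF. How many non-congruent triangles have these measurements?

2

f·sin D = 38.75·sin(26.3°) ≈ 17.17.
Since f sin D < d < f (17.17 < 27.87 < 38.75), two triangles exist.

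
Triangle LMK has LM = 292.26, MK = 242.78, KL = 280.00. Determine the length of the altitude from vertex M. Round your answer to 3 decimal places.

Semiperimeter s = (242.78 + 280 + 292.26)/2 = 407.52.
Heron's formula: area = √(407.52·164.74·127.52·115.26) ≈ 31412.
The altitude from M has length 2·area/KL ≈ 224.37.

h_M ≈ 224.375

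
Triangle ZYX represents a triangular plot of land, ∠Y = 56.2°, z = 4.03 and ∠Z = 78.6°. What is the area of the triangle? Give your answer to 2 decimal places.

The third angle is ∠X = 180° − ∠Z − ∠Y = 45.20°.
Law of sines: y = z·sin Y/sin Z ≈ 3.4163.
Law of sines: x = z·sin X/sin Z ≈ 2.9171.
Area = ½·z·y·sin X ≈ 4.8845.

4.88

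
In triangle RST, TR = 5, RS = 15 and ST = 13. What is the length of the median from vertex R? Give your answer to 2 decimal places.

m_R ≈ 9.10

Median from R: ½√(2·TR² + 2·RS² − ST²) ≈ 9.0967.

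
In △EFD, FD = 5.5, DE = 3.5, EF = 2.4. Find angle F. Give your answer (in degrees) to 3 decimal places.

25.842

By the law of cosines, cos F = (EF² + FD² − DE²) / (2·EF·FD) ≈ 0.90000, so ∠F ≈ 25.84°.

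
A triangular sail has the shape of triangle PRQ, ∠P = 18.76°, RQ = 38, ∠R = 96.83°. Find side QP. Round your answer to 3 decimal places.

The third angle is ∠Q = 180° − ∠P − ∠R = 64.41°.
Law of sines: QP = RQ·sin R/sin P ≈ 117.32.

117.319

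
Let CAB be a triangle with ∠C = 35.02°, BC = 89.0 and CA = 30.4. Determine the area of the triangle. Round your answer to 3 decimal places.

Area = ½·BC·CA·sin C ≈ 776.32.

776.321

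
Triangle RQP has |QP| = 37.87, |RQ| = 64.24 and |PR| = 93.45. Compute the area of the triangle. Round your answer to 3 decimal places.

922.359

Semiperimeter s = (37.87 + 93.45 + 64.24)/2 = 97.78.
Heron's formula: area = √(97.78·59.91·4.33·33.54) ≈ 922.36.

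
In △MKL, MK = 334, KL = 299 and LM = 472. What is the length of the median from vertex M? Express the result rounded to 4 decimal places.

Median from M: ½√(2·LM² + 2·MK² − KL²) ≈ 380.55.

m_M ≈ 380.5519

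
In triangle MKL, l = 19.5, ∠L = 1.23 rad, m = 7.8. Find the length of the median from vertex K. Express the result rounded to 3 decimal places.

m_K ≈ 10.665

Law of sines: sin M = m·sin L/l ≈ 0.37700.
Since l ≥ m, only the acute value applies: ∠M ≈ 0.387 rad.
Then ∠K = π − ∠L − ∠M ≈ 1.525 rad.
Law of sines gives k = l·sin K/sin L ≈ 20.668.
Median from K: ½√(2·l² + 2·m² − k²) ≈ 10.665.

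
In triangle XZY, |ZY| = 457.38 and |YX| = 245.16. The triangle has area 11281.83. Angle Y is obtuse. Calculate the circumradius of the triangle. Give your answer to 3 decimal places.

1737.523

From area = ½·|ZY|·|YX|·sin Y, we get sin Y = 2·area/(|ZY|·|YX|) ≈ 0.20123.
Taking the obtuse solution, ∠Y ≈ 168.39°.
Law of cosines then gives |XZ| ≈ 699.27.
Circumradius = |XZ|/(2 sin Y) ≈ 1737.5.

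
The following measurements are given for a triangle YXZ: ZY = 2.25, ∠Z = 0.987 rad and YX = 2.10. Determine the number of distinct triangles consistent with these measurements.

2

ZY·sin Z = 2.25·sin(0.987 rad) ≈ 1.877.
Since ZY sin Z < YX < ZY (1.877 < 2.10 < 2.25), two triangles exist.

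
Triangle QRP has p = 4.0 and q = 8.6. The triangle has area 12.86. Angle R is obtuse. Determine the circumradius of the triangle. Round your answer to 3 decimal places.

7.789

From area = ½·p·q·sin R, we get sin R = 2·area/(p·q) ≈ 0.74767.
Taking the obtuse solution, ∠R ≈ 131.61°.
Law of cosines then gives r ≈ 11.647.
Circumradius = r/(2 sin R) ≈ 7.7887.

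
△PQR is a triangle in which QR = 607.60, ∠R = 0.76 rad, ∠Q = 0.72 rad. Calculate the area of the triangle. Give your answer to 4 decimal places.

area ≈ 84198.9561

The third angle is ∠P = π − ∠Q − ∠R = 1.662 rad.
Law of sines: RP = QR·sin Q/sin P ≈ 402.3.
Law of sines: PQ = QR·sin R/sin P ≈ 420.32.
Area = ½·QR·RP·sin R ≈ 84199.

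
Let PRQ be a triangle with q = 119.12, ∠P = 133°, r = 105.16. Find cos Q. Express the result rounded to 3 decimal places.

0.906

By the law of cosines, p² = r² + q² − 2·r·q·cos P = 42335, so p ≈ 205.75.
Law of cosines again: cos Q = (p² + r² − q²)/(2·p·r) ≈ 0.90594, so ∠Q ≈ 25.05°.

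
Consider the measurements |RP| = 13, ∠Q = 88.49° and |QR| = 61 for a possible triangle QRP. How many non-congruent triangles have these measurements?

|QR|·sin Q = 61·sin(88.49°) ≈ 60.98.
Since |RP| = 13 < 60.98 = |QR| sin Q, no triangle exists.

0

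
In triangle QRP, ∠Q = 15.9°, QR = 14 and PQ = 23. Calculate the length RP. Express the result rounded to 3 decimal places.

10.278

By the law of cosines, RP² = PQ² + QR² − 2·PQ·QR·cos Q = 105.64, so RP ≈ 10.278.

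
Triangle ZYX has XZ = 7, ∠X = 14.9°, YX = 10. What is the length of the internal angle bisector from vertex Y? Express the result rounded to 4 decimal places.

By the law of cosines, ZY² = YX² + XZ² − 2·YX·XZ·cos X = 13.707, so ZY ≈ 3.7023.
Law of cosines again: cos Y = (ZY² + YX² − XZ²)/(2·ZY·YX) ≈ 0.87387, so ∠Y ≈ 29.09°.
The bisector from Y has length 2·ZY·YX·cos(∠Y/2)/(ZY+YX) ≈ 5.2308.

5.2308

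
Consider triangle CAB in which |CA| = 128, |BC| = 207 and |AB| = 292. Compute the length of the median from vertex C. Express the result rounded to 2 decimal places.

Median from C: ½√(2·|BC|² + 2·|CA|² − |AB|²) ≈ 91.107.

91.11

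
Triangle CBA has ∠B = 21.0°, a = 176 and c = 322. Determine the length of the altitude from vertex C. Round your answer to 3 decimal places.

h_C ≈ 63.073

By the law of cosines, b² = a² + c² − 2·a·c·cos B = 28844, so b ≈ 169.84.
Area = ½·a·c·sin B ≈ 10155.
The altitude from C has length 2·area/c ≈ 63.073.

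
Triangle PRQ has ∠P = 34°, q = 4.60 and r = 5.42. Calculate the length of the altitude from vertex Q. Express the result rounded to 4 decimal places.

By the law of cosines, p² = r² + q² − 2·r·q·cos P = 9.1973, so p ≈ 3.0327.
Area = ½·r·q·sin P ≈ 6.9709.
The altitude from Q has length 2·area/q ≈ 3.0308.

h_Q ≈ 3.0308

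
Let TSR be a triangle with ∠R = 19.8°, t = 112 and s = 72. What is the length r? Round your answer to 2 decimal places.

50.53

By the law of cosines, r² = t² + s² − 2·t·s·cos R = 2553.5, so r ≈ 50.532.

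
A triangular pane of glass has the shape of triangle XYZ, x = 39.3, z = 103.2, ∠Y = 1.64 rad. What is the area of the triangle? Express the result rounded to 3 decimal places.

Area = ½·z·x·sin Y ≈ 2023.

2023.026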